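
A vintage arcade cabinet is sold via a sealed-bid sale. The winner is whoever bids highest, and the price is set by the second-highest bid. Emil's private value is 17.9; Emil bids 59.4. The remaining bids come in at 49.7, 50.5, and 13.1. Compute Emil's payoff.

Highest competing bid: 50.5.
Emil's bid 59.4 is the highest overall, so Emil wins and pays the second-highest bid, 50.5.
Payoff = value − price = 17.9 − 50.5 = -32.6.

Payoff = -32.6.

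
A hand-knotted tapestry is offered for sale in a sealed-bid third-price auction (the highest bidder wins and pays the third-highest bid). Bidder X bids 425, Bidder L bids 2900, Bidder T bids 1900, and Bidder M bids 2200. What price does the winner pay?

Ordered from highest: Bidder L 2900 > Bidder M 2200 > Bidder T 1900 > Bidder X 425.
Bidder L is the highest bidder, so Bidder L wins.
Under the third-price rule, the price is the third-highest bid: 1900.

The winner pays 1900.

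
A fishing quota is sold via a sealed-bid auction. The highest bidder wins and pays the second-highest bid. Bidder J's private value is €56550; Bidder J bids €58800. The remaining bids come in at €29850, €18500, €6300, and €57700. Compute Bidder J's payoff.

Highest competing bid: €57700.
Bidder J's bid €58800 is the highest overall, so Bidder J wins and pays the second-highest bid, €57700.
Payoff = value − price = €56550 − €57700 = -€1150.
Overbidding won the item at a price above value — truthful bidding would have avoided this loss.

Bidder J's payoff: -€1150.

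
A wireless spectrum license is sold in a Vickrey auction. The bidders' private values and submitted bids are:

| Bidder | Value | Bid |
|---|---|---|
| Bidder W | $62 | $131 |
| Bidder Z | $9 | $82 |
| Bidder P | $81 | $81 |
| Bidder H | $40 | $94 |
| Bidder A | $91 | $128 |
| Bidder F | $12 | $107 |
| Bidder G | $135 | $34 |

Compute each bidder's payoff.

Ordered from highest: Bidder W $131; Bidder A $128; Bidder F $107; Bidder H $94; Bidder Z $82; Bidder P $81; Bidder G $34.
Bidder W has the top bid and wins; the price is the second-highest bid, $128.
Bidder W's payoff = $62 − $128 = -$66. All other bidders lose, so their payoff is 0.

Bidder W -$66, Bidder Z $0, Bidder P $0, Bidder H $0, Bidder A $0, Bidder F $0, Bidder G $0.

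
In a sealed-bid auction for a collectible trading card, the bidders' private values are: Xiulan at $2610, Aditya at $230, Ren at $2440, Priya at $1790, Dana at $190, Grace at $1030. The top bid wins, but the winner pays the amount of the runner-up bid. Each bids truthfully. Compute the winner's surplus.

$170

Ranking the bids: Xiulan $2610, then Ren $2440, then Priya $1790, then Grace $1030, then Aditya $230, then Dana $190.
Xiulan wins with the top bid and pays the second-highest, $2440.
Surplus = $2610 − $2440 = $170.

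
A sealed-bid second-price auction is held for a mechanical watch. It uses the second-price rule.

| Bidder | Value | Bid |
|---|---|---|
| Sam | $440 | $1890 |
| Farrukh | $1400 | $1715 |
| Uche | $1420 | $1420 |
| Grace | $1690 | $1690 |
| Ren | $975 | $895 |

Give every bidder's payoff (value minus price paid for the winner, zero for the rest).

Bids in descending order: Sam $1890 > Farrukh $1715 > Grace $1690 > Uche $1420 > Ren $895.
Sam has the top bid and wins; the price is the second-highest bid, $1715.
Sam's payoff = $440 − $1715 = -$1275. All other bidders lose, so their payoff is 0.

Payoffs: Sam -$1275, Farrukh $0, Uche $0, Grace $0, Ren $0.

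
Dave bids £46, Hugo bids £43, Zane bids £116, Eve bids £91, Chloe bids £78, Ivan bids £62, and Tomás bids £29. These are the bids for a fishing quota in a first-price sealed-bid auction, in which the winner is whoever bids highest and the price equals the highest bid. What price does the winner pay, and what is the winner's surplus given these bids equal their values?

Price £116; surplus £0.

Ordered from highest: Zane £116, then Eve £91, then Chloe £78, then Ivan £62, then Dave £46, then Hugo £43, then Tomás £29.
Zane is the highest bidder, so Zane wins.
Under the first-price rule, the price is the highest bid: £116.
Surplus = £116 − £116 = £0.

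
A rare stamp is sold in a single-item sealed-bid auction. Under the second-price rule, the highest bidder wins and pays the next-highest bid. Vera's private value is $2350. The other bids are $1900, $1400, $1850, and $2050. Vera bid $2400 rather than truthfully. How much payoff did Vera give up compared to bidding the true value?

The highest competing bid is $2050.
Bidding truthfully at $2350: Vera has the top bid, wins, and pays the second-highest bid $2050. Payoff = $2350 − $2050 = $300.
Bidding $2400: Vera has the top bid, wins, and pays the second-highest bid $2050. Payoff = $2350 − $2050 = $300.
Regret = truthful payoff − actual payoff = $300 − $300 = $0.
The bid only affects whether you win, not the price — here both bids land on the same side of the top rival bid, so the deviation is payoff-neutral.

Regret: $0.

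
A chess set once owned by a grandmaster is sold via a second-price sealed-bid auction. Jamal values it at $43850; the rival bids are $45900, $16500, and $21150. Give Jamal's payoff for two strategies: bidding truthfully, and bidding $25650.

The highest competing bid is $45900.
Bidding truthfully at $43850: the top bid is $45900 (a rival), so Jamal loses. Payoff = $0.
Bidding $25650: the top bid is $45900 (a rival), so Jamal loses. Payoff = $0.

Truthful: $0; alternative: $0.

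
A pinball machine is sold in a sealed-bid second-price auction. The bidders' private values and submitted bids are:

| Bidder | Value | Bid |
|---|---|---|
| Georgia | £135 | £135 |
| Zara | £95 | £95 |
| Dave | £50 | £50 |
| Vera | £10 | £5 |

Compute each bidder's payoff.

Payoffs: Georgia £40, Zara £0, Dave £0, Vera £0.

Ranking the bids: Georgia £135, then Zara £95, then Dave £50, then Vera £5.
Georgia has the top bid and wins; the price is the second-highest bid, £95.
Georgia's payoff = £135 − £95 = £40. All other bidders lose, so their payoff is 0.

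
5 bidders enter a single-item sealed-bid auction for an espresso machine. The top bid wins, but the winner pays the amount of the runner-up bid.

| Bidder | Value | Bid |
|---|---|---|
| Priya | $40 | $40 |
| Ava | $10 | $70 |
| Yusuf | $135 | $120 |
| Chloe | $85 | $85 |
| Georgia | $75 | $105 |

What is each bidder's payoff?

Bids in descending order: Yusuf $120 > Georgia $105 > Chloe $85 > Ava $70 > Priya $40.
Yusuf has the top bid and wins; the price is the second-highest bid, $105.
Yusuf's payoff = $135 − $105 = $30. All other bidders lose, so their payoff is 0.

Payoffs: Priya $0, Ava $0, Yusuf $30, Chloe $0, Georgia $0.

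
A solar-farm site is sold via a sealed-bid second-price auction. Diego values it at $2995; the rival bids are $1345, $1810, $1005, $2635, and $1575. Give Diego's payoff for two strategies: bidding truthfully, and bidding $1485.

The highest competing bid is $2635.
Bidding truthfully at $2995: Diego has the top bid, wins, and pays the second-highest bid $2635. Payoff = $2995 − $2635 = $360.
Bidding $1485: the top bid is $2635 (a rival), so Diego loses. Payoff = $0.

Truthful: $360; alternative: $0.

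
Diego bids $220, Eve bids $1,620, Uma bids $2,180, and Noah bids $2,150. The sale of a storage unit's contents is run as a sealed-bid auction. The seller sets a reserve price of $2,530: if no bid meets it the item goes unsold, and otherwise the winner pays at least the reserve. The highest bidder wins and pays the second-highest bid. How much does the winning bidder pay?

unsold

Ranking the bids: Uma $2,180, then Noah $2,150, then Eve $1,620, then Diego $220.
The top bid $2,180 is below the reserve $2,530, so the item goes unsold and nothing is paid.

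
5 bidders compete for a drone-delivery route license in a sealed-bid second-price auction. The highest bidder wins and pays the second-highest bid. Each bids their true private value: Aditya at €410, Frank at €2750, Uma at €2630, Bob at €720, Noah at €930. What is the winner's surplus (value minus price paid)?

€120

Bids in descending order: Frank €2750, then Uma €2630, then Noah €930, then Bob €720, then Aditya €410.
Frank wins with the top bid and pays the second-highest, €2630.
Surplus = €2750 − €2630 = €120.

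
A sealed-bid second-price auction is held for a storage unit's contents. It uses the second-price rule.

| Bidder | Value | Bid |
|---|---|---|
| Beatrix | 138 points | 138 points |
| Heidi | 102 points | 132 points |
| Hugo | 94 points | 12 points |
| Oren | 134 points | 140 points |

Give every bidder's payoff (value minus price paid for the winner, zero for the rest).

Bids in descending order: Oren 140 points > Beatrix 138 points > Heidi 132 points > Hugo 12 points.
Oren has the top bid and wins; the price is the second-highest bid, 138 points.
Oren's payoff = 134 points − 138 points = -4 points. All other bidders lose, so their payoff is 0.

Payoffs: Beatrix 0 points, Heidi 0 points, Hugo 0 points, Oren -4 points.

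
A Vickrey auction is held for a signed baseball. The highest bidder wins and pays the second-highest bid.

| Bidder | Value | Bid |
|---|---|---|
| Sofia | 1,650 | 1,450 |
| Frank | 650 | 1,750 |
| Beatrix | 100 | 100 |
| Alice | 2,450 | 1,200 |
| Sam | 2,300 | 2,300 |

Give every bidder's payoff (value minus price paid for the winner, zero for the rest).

Payoffs: Sofia 0, Frank 0, Beatrix 0, Alice 0, Sam 550.

Bids in descending order: Sam 2,300, then Frank 1,750, then Sofia 1,450, then Alice 1,200, then Beatrix 100.
Sam has the top bid and wins; the price is the second-highest bid, 1,750.
Sam's payoff = 2,300 − 1,750 = 550. All other bidders lose, so their payoff is 0.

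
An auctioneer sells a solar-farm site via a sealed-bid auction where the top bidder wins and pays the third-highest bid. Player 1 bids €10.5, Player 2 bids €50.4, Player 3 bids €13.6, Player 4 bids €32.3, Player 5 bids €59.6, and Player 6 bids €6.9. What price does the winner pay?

Ranking the bids: Player 5 €59.6, then Player 2 €50.4, then Player 4 €32.3, then Player 3 €13.6, then Player 1 €10.5, then Player 6 €6.9.
Player 5 is the highest bidder, so Player 5 wins.
Under the third-price rule, the price is the third-highest bid: €32.3.

Price paid: €32.3.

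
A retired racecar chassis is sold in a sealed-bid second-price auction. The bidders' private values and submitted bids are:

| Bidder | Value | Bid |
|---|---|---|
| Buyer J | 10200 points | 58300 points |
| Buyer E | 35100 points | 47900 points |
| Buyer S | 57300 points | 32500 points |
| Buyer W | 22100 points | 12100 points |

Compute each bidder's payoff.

Payoffs: Buyer J -37700 points, Buyer E 0 points, Buyer S 0 points, Buyer W 0 points.

Bids in descending order: Buyer J 58300 points; Buyer E 47900 points; Buyer S 32500 points; Buyer W 12100 points.
Buyer J has the top bid and wins; the price is the second-highest bid, 47900 points.
Buyer J's payoff = 10200 points − 47900 points = -37700 points. All other bidders lose, so their payoff is 0.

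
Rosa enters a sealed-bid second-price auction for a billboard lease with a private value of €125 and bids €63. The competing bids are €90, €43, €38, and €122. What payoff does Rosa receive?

Rosa's payoff: €0.

Highest competing bid: €122.
Rosa's bid €63 is not the highest, so Rosa loses, pays nothing, and earns zero payoff.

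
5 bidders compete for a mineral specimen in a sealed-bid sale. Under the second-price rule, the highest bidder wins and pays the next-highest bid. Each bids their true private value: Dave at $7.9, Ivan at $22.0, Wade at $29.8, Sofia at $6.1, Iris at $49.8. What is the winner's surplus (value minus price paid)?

Ordered from highest: Iris $49.8; Wade $29.8; Ivan $22.0; Dave $7.9; Sofia $6.1.
Iris wins with the top bid and pays the second-highest, $29.8.
Surplus = $49.8 − $29.8 = $20.0.

Winner's surplus: $20.0.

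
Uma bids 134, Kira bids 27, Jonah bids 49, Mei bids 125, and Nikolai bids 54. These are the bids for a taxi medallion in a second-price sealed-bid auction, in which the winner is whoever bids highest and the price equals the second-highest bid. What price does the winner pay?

Bids in descending order: Uma 134; Mei 125; Nikolai 54; Jonah 49; Kira 27.
Uma is the highest bidder, so Uma wins.
Under the second-price rule, the price is the second-highest bid: 125.

The winner pays 125.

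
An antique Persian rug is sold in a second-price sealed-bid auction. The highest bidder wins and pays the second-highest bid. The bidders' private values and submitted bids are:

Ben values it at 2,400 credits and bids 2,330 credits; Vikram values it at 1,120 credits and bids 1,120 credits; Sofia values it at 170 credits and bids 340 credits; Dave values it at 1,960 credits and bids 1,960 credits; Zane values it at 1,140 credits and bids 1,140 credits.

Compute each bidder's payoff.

Bids in descending order: Ben 2,330 credits > Dave 1,960 credits > Zane 1,140 credits > Vikram 1,120 credits > Sofia 340 credits.
Ben has the top bid and wins; the price is the second-highest bid, 1,960 credits.
Ben's payoff = 2,400 credits − 1,960 credits = 440 credits. All other bidders lose, so their payoff is 0.

Ben 440 credits, Vikram 0 credits, Sofia 0 credits, Dave 0 credits, Zane 0 credits.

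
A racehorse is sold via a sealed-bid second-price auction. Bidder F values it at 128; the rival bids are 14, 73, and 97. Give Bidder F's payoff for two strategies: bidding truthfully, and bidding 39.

(a) 31  (b) 0

The highest competing bid is 97.
Bidding truthfully at 128: Bidder F has the top bid, wins, and pays the second-highest bid 97. Payoff = 128 − 97 = 31.
Bidding 39: the top bid is 97 (a rival), so Bidder F loses. Payoff = 0.
Deviating from a truthful bid can only lose payoff in a second-price auction — never gain.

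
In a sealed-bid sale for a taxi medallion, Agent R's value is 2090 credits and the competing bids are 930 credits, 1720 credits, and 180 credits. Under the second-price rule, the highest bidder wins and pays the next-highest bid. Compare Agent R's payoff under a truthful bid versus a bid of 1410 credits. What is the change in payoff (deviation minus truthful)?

The highest competing bid is 1720 credits.
Bidding truthfully at 2090 credits: Agent R has the top bid, wins, and pays the second-highest bid 1720 credits. Payoff = 2090 credits − 1720 credits = 370 credits.
Bidding 1410 credits: the top bid is 1720 credits (a rival), so Agent R loses. Payoff = 0 credits.
Change = 0 credits − 370 credits = -370 credits.

Payoff change: -370 credits.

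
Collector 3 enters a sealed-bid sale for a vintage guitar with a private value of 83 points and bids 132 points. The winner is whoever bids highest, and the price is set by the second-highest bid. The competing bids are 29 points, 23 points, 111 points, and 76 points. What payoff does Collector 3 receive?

Payoff = -28 points.

Highest competing bid: 111 points.
Collector 3's bid 132 points is the highest overall, so Collector 3 wins and pays the second-highest bid, 111 points.
Payoff = value − price = 83 points − 111 points = -28 points.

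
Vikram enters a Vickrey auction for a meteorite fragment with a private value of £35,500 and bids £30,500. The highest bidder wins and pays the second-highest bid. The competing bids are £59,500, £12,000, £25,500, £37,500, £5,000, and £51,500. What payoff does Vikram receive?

Vikram's payoff: £0.

Highest competing bid: £59,500.
Vikram's bid £30,500 is not the highest, so Vikram loses, pays nothing, and earns zero payoff.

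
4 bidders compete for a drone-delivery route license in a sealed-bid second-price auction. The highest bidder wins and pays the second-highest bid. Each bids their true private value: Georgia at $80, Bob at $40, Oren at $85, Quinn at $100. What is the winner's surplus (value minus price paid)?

$15

Bids in descending order: Quinn $100 > Oren $85 > Georgia $80 > Bob $40.
Quinn wins with the top bid and pays the second-highest, $85.
Surplus = $100 − $85 = $15.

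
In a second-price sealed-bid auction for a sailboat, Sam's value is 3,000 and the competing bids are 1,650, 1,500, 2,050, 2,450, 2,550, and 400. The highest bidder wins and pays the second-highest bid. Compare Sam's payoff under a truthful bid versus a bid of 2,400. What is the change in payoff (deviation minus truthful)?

Payoff change: -450.

The highest competing bid is 2,550.
Bidding truthfully at 3,000: Sam has the top bid, wins, and pays the second-highest bid 2,550. Payoff = 3,000 − 2,550 = 450.
Bidding 2,400: the top bid is 2,550 (a rival), so Sam loses. Payoff = 0.
Change = 0 − 450 = -450.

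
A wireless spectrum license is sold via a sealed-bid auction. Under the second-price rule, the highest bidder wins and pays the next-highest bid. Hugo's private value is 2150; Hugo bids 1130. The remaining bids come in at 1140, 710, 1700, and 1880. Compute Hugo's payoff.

Highest competing bid: 1880.
Hugo's bid 1130 is not the highest, so Hugo loses, pays nothing, and earns zero payoff.

Payoff = 0.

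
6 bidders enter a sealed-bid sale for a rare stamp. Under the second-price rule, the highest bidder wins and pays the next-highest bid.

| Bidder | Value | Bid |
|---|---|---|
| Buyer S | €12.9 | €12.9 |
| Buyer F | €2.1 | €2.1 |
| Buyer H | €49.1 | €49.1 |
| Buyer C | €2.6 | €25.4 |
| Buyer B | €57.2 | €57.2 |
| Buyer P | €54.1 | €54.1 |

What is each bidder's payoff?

Buyer S €0.0, Buyer F €0.0, Buyer H €0.0, Buyer C €0.0, Buyer B €3.1, Buyer P €0.0.

Bids in descending order: Buyer B €57.2 > Buyer P €54.1 > Buyer H €49.1 > Buyer C €25.4 > Buyer S €12.9 > Buyer F €2.1.
Buyer B has the top bid and wins; the price is the second-highest bid, €54.1.
Buyer B's payoff = €57.2 − €54.1 = €3.1. All other bidders lose, so their payoff is 0.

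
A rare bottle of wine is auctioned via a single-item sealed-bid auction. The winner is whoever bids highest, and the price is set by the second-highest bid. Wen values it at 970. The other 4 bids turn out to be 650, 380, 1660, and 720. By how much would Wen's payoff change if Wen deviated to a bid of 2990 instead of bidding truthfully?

The highest competing bid is 1660.
Bidding truthfully at 970: the top bid is 1660 (a rival), so Wen loses. Payoff = 0.
Bidding 2990: Wen has the top bid, wins, and pays the second-highest bid 1660. Payoff = 970 − 1660 = -690.
Change = -690 − 0 = -690.
Deviating from a truthful bid can only lose payoff in a second-price auction — never gain.

-690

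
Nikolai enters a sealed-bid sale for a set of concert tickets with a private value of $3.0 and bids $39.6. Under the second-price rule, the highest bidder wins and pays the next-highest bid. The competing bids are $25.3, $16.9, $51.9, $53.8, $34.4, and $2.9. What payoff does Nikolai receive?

Highest competing bid: $53.8.
Nikolai's bid $39.6 is not the highest, so Nikolai loses, pays nothing, and earns zero payoff.

$0.0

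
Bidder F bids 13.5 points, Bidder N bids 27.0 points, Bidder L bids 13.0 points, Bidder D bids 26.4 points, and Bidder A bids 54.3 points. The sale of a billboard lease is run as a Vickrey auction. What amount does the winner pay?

Bids in descending order: Bidder A 54.3 points > Bidder N 27.0 points > Bidder D 26.4 points > Bidder F 13.5 points > Bidder L 13.0 points.
Bidder A has the highest bid, so Bidder A wins.
The second-highest bid is 27.0 points, so that is what Bidder A pays.

Price paid: 27.0 points.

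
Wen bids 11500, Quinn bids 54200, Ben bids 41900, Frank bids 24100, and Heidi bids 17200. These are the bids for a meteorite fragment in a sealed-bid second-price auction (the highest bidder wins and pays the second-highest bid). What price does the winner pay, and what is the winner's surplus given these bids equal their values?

Bids in descending order: Quinn 54200; Ben 41900; Frank 24100; Heidi 17200; Wen 11500.
Quinn is the highest bidder, so Quinn wins.
Under the second-price rule, the price is the second-highest bid: 41900.
Surplus = 54200 − 41900 = 12300.

Price 41900; surplus 12300.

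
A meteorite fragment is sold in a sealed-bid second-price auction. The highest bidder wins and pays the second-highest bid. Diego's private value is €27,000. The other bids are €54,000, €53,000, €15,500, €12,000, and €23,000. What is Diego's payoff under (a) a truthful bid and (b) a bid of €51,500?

The highest competing bid is €54,000.
Bidding truthfully at €27,000: the top bid is €54,000 (a rival), so Diego loses. Payoff = €0.
Bidding €51,500: the top bid is €54,000 (a rival), so Diego loses. Payoff = €0.

(a) €0  (b) €0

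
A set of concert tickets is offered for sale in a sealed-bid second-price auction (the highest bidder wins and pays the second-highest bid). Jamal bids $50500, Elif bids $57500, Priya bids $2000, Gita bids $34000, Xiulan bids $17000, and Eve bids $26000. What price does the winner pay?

Sorted high to low: Elif $57500, then Jamal $50500, then Gita $34000, then Eve $26000, then Xiulan $17000, then Priya $2000.
Elif is the highest bidder, so Elif wins.
Under the second-price rule, the price is the second-highest bid: $50500.

The winner pays $50500.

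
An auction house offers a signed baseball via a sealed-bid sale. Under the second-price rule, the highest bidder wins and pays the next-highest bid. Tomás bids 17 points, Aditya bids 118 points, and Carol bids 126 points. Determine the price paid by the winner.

Ranking the bids: Carol 126 points, then Aditya 118 points, then Tomás 17 points.
Carol has the highest bid, so Carol wins.
The second-highest bid is 118 points, so that is what Carol pays.

118 points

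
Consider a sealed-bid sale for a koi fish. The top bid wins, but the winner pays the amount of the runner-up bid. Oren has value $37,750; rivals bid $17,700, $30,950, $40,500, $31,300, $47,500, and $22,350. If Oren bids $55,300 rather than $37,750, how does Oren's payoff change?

The highest competing bid is $47,500.
Bidding truthfully at $37,750: the top bid is $47,500 (a rival), so Oren loses. Payoff = $0.
Bidding $55,300: Oren has the top bid, wins, and pays the second-highest bid $47,500. Payoff = $37,750 − $47,500 = -$9,750.
Change = -$9,750 − $0 = -$9,750.

Change in payoff: -$9,750.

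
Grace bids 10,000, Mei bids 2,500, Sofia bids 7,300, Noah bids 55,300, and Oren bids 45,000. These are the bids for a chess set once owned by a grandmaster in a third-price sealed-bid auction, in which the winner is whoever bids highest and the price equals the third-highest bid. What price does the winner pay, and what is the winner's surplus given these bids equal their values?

Bids in descending order: Noah 55,300 > Oren 45,000 > Grace 10,000 > Sofia 7,300 > Mei 2,500.
Noah is the highest bidder, so Noah wins.
Under the third-price rule, the price is the third-highest bid: 10,000.
Surplus = 55,300 − 10,000 = 45,300.

The winner pays 10,000 for a surplus of 45,300.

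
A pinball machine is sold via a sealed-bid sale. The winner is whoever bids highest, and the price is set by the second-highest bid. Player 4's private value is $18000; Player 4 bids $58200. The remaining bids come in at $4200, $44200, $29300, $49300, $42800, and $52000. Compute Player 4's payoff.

Highest competing bid: $52000.
Player 4's bid $58200 is the highest overall, so Player 4 wins and pays the second-highest bid, $52000.
Payoff = value − price = $18000 − $52000 = -$34000.
Overbidding won the item at a price above value — truthful bidding would have avoided this loss.

Payoff = -$34000.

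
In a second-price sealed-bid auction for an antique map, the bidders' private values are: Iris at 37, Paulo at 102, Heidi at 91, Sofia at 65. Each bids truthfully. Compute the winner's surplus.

11

Sorted high to low: Paulo 102, then Heidi 91, then Sofia 65, then Iris 37.
Paulo wins with the top bid and pays the second-highest, 91.
Surplus = 102 − 91 = 11.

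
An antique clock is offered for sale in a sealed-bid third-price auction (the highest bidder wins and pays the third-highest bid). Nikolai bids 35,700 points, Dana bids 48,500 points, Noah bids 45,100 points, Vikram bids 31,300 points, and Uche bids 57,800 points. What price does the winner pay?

Price paid: 45,100 points.

Bids in descending order: Uche 57,800 points, then Dana 48,500 points, then Noah 45,100 points, then Nikolai 35,700 points, then Vikram 31,300 points.
Uche is the highest bidder, so Uche wins.
Under the third-price rule, the price is the third-highest bid: 45,100 points.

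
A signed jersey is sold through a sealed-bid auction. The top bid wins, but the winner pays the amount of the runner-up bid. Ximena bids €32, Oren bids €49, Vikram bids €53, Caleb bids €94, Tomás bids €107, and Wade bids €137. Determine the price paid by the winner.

Price paid: €107.

Ranking the bids: Wade €137 > Tomás €107 > Caleb €94 > Vikram €53 > Oren €49 > Ximena €32.
Wade has the highest bid, so Wade wins.
The second-highest bid is €107, so that is what Wade pays.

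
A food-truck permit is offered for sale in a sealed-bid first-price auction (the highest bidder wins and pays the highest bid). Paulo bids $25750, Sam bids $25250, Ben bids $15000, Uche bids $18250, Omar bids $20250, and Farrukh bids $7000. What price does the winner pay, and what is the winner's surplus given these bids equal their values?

The winner pays $25750 for a surplus of $0.

Sorted high to low: Paulo $25750; Sam $25250; Omar $20250; Uche $18250; Ben $15000; Farrukh $7000.
Paulo is the highest bidder, so Paulo wins.
Under the first-price rule, the price is the highest bid: $25750.
Surplus = $25750 − $25750 = $0.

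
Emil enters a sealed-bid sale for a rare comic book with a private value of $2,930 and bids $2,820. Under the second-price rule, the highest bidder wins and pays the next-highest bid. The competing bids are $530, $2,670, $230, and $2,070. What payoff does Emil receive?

Highest competing bid: $2,670.
Emil's bid $2,820 is the highest overall, so Emil wins and pays the second-highest bid, $2,670.
Payoff = value − price = $2,930 − $2,670 = $260.

Emil's payoff: $260.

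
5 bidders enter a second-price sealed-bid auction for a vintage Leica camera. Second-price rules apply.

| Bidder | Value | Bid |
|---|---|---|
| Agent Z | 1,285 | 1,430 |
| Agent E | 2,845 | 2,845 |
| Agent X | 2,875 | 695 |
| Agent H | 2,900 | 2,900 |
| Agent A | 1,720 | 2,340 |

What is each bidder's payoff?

Payoffs: Agent Z 0, Agent E 0, Agent X 0, Agent H 55, Agent A 0.

Ranking the bids: Agent H 2,900, then Agent E 2,845, then Agent A 2,340, then Agent Z 1,430, then Agent X 695.
Agent H has the top bid and wins; the price is the second-highest bid, 2,845.
Agent H's payoff = 2,900 − 2,845 = 55. All other bidders lose, so their payoff is 0.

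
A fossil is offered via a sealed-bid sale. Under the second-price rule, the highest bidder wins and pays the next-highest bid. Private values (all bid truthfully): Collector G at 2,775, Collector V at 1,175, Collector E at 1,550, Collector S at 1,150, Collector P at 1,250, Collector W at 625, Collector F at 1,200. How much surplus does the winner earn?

Ordered from highest: Collector G 2,775, then Collector E 1,550, then Collector P 1,250, then Collector F 1,200, then Collector V 1,175, then Collector S 1,150, then Collector W 625.
Collector G wins with the top bid and pays the second-highest, 1,550.
Surplus = 2,775 − 1,550 = 1,225.

1,225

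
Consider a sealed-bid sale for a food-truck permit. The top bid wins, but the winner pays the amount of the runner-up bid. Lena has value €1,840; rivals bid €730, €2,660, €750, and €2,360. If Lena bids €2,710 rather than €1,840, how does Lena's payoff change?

The highest competing bid is €2,660.
Bidding truthfully at €1,840: the top bid is €2,660 (a rival), so Lena loses. Payoff = €0.
Bidding €2,710: Lena has the top bid, wins, and pays the second-highest bid €2,660. Payoff = €1,840 − €2,660 = -€820.
Change = -€820 − €0 = -€820.
Deviating from a truthful bid can only lose payoff in a second-price auction — never gain.

-€820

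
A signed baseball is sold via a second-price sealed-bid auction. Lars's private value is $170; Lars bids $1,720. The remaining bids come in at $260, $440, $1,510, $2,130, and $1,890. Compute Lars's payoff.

Payoff = $0.

Highest competing bid: $2,130.
Lars's bid $1,720 is not the highest, so Lars loses, pays nothing, and earns zero payoff.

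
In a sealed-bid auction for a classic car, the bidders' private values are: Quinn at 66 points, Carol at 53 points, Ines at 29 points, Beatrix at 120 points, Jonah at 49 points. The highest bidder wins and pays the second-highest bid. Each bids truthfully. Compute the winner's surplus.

Ordered from highest: Beatrix 120 points > Quinn 66 points > Carol 53 points > Jonah 49 points > Ines 29 points.
Beatrix wins with the top bid and pays the second-highest, 66 points.
Surplus = 120 points − 66 points = 54 points.

54 points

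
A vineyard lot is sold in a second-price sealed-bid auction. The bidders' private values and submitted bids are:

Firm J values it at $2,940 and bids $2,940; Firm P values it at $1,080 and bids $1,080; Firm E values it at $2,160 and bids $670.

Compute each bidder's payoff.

Payoffs: Firm J $1,860, Firm P $0, Firm E $0.

Bids in descending order: Firm J $2,940; Firm P $1,080; Firm E $670.
Firm J has the top bid and wins; the price is the second-highest bid, $1,080.
Firm J's payoff = $2,940 − $1,080 = $1,860. All other bidders lose, so their payoff is 0.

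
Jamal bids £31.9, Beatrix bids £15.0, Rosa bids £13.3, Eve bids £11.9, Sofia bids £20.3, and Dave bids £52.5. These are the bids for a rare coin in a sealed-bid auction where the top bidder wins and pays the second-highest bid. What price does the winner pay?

Price paid: £31.9.

Ranking the bids: Dave £52.5 > Jamal £31.9 > Sofia £20.3 > Beatrix £15.0 > Rosa £13.3 > Eve £11.9.
Dave is the highest bidder, so Dave wins.
Under the second-price rule, the price is the second-highest bid: £31.9.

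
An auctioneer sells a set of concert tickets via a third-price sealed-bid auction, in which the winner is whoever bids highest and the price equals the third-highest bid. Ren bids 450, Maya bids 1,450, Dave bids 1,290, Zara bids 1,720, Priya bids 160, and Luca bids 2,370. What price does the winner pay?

Price paid: 1,450.

Sorted high to low: Luca 2,370, then Zara 1,720, then Maya 1,450, then Dave 1,290, then Ren 450, then Priya 160.
Luca is the highest bidder, so Luca wins.
Under the third-price rule, the price is the third-highest bid: 1,450.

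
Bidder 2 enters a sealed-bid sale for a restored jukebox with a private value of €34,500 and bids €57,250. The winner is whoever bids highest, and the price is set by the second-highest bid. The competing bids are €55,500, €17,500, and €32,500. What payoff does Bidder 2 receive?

Highest competing bid: €55,500.
Bidder 2's bid €57,250 is the highest overall, so Bidder 2 wins and pays the second-highest bid, €55,500.
Payoff = value − price = €34,500 − €55,500 = -€21,000.

Payoff = -€21,000.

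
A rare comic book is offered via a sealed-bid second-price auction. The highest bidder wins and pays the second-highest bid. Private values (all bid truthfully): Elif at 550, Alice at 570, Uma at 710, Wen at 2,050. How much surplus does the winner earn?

Ordered from highest: Wen 2,050; Uma 710; Alice 570; Elif 550.
Wen wins with the top bid and pays the second-highest, 710.
Surplus = 2,050 − 710 = 1,340.

Surplus = 1,340.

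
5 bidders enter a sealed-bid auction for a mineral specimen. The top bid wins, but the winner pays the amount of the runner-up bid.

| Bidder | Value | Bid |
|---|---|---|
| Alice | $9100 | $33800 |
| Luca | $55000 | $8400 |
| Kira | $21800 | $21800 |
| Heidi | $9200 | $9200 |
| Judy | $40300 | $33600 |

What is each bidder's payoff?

Alice -$24500, Luca $0, Kira $0, Heidi $0, Judy $0.

Bids in descending order: Alice $33800 > Judy $33600 > Kira $21800 > Heidi $9200 > Luca $8400.
Alice has the top bid and wins; the price is the second-highest bid, $33600.
Alice's payoff = $9100 − $33600 = -$24500. All other bidders lose, so their payoff is 0.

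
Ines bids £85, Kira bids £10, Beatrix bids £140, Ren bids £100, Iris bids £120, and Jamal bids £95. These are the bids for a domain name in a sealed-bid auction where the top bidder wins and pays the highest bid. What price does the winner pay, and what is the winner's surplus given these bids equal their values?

The winner pays £140 for a surplus of £0.

Bids in descending order: Beatrix £140, then Iris £120, then Ren £100, then Jamal £95, then Ines £85, then Kira £10.
Beatrix is the highest bidder, so Beatrix wins.
Under the first-price rule, the price is the highest bid: £140.
Surplus = £140 − £140 = £0.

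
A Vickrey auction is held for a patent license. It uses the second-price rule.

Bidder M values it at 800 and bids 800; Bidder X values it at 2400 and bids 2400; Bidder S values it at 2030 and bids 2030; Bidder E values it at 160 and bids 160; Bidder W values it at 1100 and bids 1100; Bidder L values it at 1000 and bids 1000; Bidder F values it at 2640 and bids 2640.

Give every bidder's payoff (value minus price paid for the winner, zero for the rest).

Sorted high to low: Bidder F 2640 > Bidder X 2400 > Bidder S 2030 > Bidder W 1100 > Bidder L 1000 > Bidder M 800 > Bidder E 160.
Bidder F has the top bid and wins; the price is the second-highest bid, 2400.
Bidder F's payoff = 2640 − 2400 = 240. All other bidders lose, so their payoff is 0.

Bidder M 0, Bidder X 0, Bidder S 0, Bidder E 0, Bidder W 0, Bidder L 0, Bidder F 240.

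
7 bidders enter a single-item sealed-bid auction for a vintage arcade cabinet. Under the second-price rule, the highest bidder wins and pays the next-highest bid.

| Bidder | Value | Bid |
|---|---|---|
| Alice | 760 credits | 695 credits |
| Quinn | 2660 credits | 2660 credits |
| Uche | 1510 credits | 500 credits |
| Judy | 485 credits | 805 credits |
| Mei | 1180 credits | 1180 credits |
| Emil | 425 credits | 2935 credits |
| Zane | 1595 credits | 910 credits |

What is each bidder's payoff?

Payoffs: Alice 0 credits, Quinn 0 credits, Uche 0 credits, Judy 0 credits, Mei 0 credits, Emil -2235 credits, Zane 0 credits.

Sorted high to low: Emil 2935 credits > Quinn 2660 credits > Mei 1180 credits > Zane 910 credits > Judy 805 credits > Alice 695 credits > Uche 500 credits.
Emil has the top bid and wins; the price is the second-highest bid, 2660 credits.
Emil's payoff = 425 credits − 2660 credits = -2235 credits. All other bidders lose, so their payoff is 0.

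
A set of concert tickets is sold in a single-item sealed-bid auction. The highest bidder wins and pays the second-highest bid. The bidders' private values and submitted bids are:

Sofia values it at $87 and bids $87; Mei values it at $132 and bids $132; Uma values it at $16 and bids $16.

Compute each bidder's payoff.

Payoffs: Sofia $0, Mei $45, Uma $0.

Ordered from highest: Mei $132; Sofia $87; Uma $16.
Mei has the top bid and wins; the price is the second-highest bid, $87.
Mei's payoff = $132 − $87 = $45. All other bidders lose, so their payoff is 0.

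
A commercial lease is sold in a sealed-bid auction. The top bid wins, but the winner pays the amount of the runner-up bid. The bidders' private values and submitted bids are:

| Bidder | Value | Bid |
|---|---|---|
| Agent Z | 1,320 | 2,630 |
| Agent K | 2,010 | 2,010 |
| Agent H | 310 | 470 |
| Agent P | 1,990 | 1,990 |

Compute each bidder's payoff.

Agent Z -690, Agent K 0, Agent H 0, Agent P 0.

Ordered from highest: Agent Z 2,630 > Agent K 2,010 > Agent P 1,990 > Agent H 470.
Agent Z has the top bid and wins; the price is the second-highest bid, 2,010.
Agent Z's payoff = 1,320 − 2,010 = -690. All other bidders lose, so their payoff is 0.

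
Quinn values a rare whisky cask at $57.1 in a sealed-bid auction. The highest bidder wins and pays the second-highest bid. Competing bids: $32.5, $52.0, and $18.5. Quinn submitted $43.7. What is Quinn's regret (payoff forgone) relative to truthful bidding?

The highest competing bid is $52.0.
Bidding truthfully at $57.1: Quinn has the top bid, wins, and pays the second-highest bid $52.0. Payoff = $57.1 − $52.0 = $5.1.
Bidding $43.7: the top bid is $52.0 (a rival), so Quinn loses. Payoff = $0.0.
Regret = truthful payoff − actual payoff = $5.1 − $0.0 = $5.1.
Deviating from a truthful bid can only lose payoff in a second-price auction — never gain.

Payoff forgone: $5.1.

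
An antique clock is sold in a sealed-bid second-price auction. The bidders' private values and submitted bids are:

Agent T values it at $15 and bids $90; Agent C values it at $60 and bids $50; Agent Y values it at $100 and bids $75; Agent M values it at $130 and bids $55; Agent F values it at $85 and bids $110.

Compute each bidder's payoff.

Ranking the bids: Agent F $110; Agent T $90; Agent Y $75; Agent M $55; Agent C $50.
Agent F has the top bid and wins; the price is the second-highest bid, $90.
Agent F's payoff = $85 − $90 = -$5. All other bidders lose, so their payoff is 0.

Agent T $0, Agent C $0, Agent Y $0, Agent M $0, Agent F -$5.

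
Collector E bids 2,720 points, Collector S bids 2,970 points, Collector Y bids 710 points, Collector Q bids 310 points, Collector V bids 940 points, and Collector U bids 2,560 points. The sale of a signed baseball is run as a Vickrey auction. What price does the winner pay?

Ordered from highest: Collector S 2,970 points, then Collector E 2,720 points, then Collector U 2,560 points, then Collector V 940 points, then Collector Y 710 points, then Collector Q 310 points.
Collector S has the highest bid, so Collector S wins.
The second-highest bid is 2,720 points, so that is what Collector S pays.

The winner pays 2,720 points.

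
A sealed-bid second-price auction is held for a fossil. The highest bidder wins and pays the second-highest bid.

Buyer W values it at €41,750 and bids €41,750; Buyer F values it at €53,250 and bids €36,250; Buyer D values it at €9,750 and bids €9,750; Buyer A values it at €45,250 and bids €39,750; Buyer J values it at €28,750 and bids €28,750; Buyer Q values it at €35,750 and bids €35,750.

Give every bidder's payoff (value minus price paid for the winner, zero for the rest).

Payoffs: Buyer W €2,000, Buyer F €0, Buyer D €0, Buyer A €0, Buyer J €0, Buyer Q €0.

Ordered from highest: Buyer W €41,750 > Buyer A €39,750 > Buyer F €36,250 > Buyer Q €35,750 > Buyer J €28,750 > Buyer D €9,750.
Buyer W has the top bid and wins; the price is the second-highest bid, €39,750.
Buyer W's payoff = €41,750 − €39,750 = €2,000. All other bidders lose, so their payoff is 0.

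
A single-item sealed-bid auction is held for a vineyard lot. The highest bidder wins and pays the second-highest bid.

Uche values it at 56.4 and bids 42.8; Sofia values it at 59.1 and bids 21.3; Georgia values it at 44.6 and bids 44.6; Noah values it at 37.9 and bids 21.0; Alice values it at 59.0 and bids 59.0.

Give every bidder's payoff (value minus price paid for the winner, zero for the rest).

Uche 0.0, Sofia 0.0, Georgia 0.0, Noah 0.0, Alice 14.4.

Sorted high to low: Alice 59.0, then Georgia 44.6, then Uche 42.8, then Sofia 21.3, then Noah 21.0.
Alice has the top bid and wins; the price is the second-highest bid, 44.6.
Alice's payoff = 59.0 − 44.6 = 14.4. All other bidders lose, so their payoff is 0.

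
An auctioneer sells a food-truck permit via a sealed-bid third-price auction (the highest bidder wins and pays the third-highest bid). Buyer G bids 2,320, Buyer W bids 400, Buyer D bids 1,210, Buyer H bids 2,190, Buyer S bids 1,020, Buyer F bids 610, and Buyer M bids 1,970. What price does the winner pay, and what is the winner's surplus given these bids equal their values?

The winner pays 1,970 for a surplus of 350.

Sorted high to low: Buyer G 2,320, then Buyer H 2,190, then Buyer M 1,970, then Buyer D 1,210, then Buyer S 1,020, then Buyer F 610, then Buyer W 400.
Buyer G is the highest bidder, so Buyer G wins.
Under the third-price rule, the price is the third-highest bid: 1,970.
Surplus = 2,320 − 1,970 = 350.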